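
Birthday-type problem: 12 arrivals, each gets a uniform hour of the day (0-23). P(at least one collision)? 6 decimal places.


P(all different) = prod((24-i)/24 for i=0..11) = 0.035468
P(at least one match) = 1 - 0.035468 = 0.964532

0.964532


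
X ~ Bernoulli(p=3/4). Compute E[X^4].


For Bernoulli: X in {0,1}
E[X^4] = 0^4*(1-3/4) + 1^4*3/4 = 3/4

3/4


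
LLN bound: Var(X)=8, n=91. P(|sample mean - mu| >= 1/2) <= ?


Var(Xbar) = Var(X)/n = 8/91
Chebyshev: P(|Xbar-mu| >= 1/2) <= Var(Xbar)/(1/2)^2 = (8/91)/(1/4) = 32/91

32/91


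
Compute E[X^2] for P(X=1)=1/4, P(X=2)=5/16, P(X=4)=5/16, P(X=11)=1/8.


E[X^2] = sum(g(x)*P(x))
= 1*1/4 + 4*5/16 + 16*5/16 + 121*1/8
= 173/8

173/8


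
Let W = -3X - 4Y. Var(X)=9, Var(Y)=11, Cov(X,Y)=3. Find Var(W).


Var(-3X - 4Y) = (-3)^2*Var(X) + (-4)^2*Var(Y) + 2*(-3)*(-4)*Cov(X,Y)
= 9*9 + 16*11 + 24*3
= 81 + 176 + 72 = 329

329


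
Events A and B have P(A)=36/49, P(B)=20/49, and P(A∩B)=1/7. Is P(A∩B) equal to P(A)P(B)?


P(A)*P(B) = 36/49*20/49 = 720/2401
P(A∩B) = 1/7 != 720/2401, so not independent

No, A and B are not independent


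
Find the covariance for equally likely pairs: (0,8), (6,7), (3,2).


E[X]=3, E[Y]=17/3, E[XY]=16
Cov(X,Y) = E[XY] - E[X]E[Y] = 16 - 3*17/3 = -1

-1


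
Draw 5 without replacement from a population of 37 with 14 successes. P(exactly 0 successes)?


P(X=0) = C(14,0)*C(23,5) / C(37,5)
= 1*33649 / 435897
= 33649/435897 = 437/5661

437/5661


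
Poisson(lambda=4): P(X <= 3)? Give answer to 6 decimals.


P(X<=3) = e^(-4)*4^0/0! + e^(-4)*4^1/1! + e^(-4)*4^2/2! + e^(-4)*4^3/3!
≈ 0.0183156389 + 0.0732625556 + 0.1465251111 + 0.1953668148
= 0.4334701204
≈ 0.433470

0.433470


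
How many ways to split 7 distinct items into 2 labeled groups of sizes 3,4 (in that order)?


7! = 5040
Denominator: 3!=6 * 4!=24
Coefficient = 5040 / 144 = 35

35


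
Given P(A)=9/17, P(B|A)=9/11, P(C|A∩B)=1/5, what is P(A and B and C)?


P(A∩B∩C) = P(A) * P(B|A) * P(C|A∩B)
= 9/17 * 9/11 * 1/5
= 81/187 * 1/5 = 81/935

81/935


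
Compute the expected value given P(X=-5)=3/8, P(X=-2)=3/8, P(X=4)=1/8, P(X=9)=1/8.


E[X] = sum(x * P(x))
= -5*3/8 - 2*3/8 + 4*1/8 + 9*1/8
= -1

-1


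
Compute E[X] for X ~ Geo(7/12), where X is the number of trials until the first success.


For geometric (trials until first success), E[X] = 1/p = 1/(7/12) = 12/7

12/7


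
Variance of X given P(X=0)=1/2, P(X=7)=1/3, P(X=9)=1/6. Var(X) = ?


E[X] = 23/6, E[X^2] = 179/6
Var(X) = E[X^2] - (E[X])^2 = 179/6 - (23/6)^2 = 545/36

545/36


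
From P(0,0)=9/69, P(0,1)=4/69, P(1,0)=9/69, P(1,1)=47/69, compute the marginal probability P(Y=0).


P(Y=0) = P(0,0)+P(1,0) = 9/69 + 9/69 = 18/69 = 6/23

6/23


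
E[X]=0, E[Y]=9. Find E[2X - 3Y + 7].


E[2X - 3Y + 7] = 2*E[X] - 3*E[Y] + 7
= (2)*(0) + (-3)*(9) + (7)
= 0 - 27 + 7 = -20

-20


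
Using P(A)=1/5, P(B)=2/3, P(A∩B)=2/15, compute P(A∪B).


P(A∪B) = P(A) + P(B) - P(A∩B)
= 1/5 + 2/3 - 2/15 = 11/15

11/15


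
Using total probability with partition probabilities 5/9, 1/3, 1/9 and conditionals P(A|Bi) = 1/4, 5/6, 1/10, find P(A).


P(A) = P(A|B1)P(B1) + P(A|B2)P(B2) + P(A|B3)P(B3)
= 1/4*5/9 + 5/6*1/3 + 1/10*1/9
= 5/36 + 5/18 + 1/90 = 77/180

77/180


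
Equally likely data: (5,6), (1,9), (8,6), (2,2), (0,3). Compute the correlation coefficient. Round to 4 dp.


Cov(X,Y) = 1.5600, Var(X) = 8.5600, Var(Y) = 6.1600
rho = Cov/(sqrt(VarX)*sqrt(VarY)) = 0.2148

0.2148


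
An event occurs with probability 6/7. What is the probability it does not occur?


P(A') = 1 - P(A) = 1 - 6/7 = 1/7

1/7


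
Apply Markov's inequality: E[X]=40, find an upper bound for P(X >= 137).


Markov: P(X >= a) <= E[X]/a
P(X >= 137) <= 40/137

40/137


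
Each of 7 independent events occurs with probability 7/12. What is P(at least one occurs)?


P(at least one) = 1 - P(none)
P(none) = (1 - 7/12)^7 = (5/12)^7 = 78125/35831808
P(at least one) = 1 - 78125/35831808 = 35753683/35831808

35753683/35831808


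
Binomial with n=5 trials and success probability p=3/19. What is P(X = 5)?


P(X=5) = C(5,5) * p^5 * (1-p)^0
= 1 * 243/2476099 * 1
= 243/2476099

243/2476099


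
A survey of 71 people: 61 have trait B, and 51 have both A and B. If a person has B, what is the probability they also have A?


P(A|B) = P(A∩B)/P(B) = (51/71)/(61/71) = 51/61

51/61


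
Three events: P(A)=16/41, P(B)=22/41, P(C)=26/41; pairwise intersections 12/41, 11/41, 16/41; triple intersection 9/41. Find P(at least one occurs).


P(A∪B∪C) = P(A)+P(B)+P(C) - P(AB)-P(AC)-P(BC) + P(ABC)
= 16/41+22/41+26/41 - 12/41-11/41-16/41 + 9/41
= 34/41

34/41


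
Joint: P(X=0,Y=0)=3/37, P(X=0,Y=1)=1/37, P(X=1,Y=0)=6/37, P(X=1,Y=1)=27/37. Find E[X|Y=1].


P(Y=1) = 28/37
E[X|Y=1] = (0*1 + 1*27)/28 = 27/28

27/28


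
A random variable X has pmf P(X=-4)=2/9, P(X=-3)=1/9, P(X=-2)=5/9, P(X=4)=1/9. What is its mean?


E[X] = sum(x * P(x))
= -4*2/9 - 3*1/9 - 2*5/9 + 4*1/9
= -17/9

-17/9


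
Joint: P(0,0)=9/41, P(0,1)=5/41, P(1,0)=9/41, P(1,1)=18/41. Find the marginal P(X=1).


P(X=1) = P(1,0)+P(1,1) = 9/41 + 18/41 = 27/41

27/41


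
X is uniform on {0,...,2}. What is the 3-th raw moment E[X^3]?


E[X^3] = (1/3) * sum(x^3 for x=0..2)
= 9/3 = 3

3


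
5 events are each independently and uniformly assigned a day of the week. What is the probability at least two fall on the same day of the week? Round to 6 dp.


P(all different) = prod((7-i)/7 for i=0..4) = 0.149938
P(at least one match) = 1 - 0.149938 = 0.850062

0.850062


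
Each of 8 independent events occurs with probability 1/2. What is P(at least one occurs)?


P(at least one) = 1 - P(none)
P(none) = (1 - 1/2)^8 = (1/2)^8 = 1/256
P(at least one) = 1 - 1/256 = 255/256

255/256


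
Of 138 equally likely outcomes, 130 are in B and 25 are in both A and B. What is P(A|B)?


P(A|B) = P(A∩B)/P(B) = (25/138)/(130/138) = 25/130 = 5/26

5/26


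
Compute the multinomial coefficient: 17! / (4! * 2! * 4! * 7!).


17! = 355687428096000
Denominator: 4!=24 * 2!=2 * 4!=24 * 7!=5040
Coefficient = 355687428096000 / 5806080 = 61261200

61261200


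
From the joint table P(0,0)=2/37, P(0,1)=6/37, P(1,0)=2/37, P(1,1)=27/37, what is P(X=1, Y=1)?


Read from table: P(X=1, Y=1) = 27/37

27/37


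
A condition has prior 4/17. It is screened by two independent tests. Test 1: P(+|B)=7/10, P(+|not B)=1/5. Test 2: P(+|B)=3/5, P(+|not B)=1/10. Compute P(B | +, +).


After test 1: P(+) = 7/10*4/17 + 1/5*13/17 = 27/85
P(B|+) = (14/85)/(27/85) = 14/27
After test 2 (use post1 as new prior): P(+) = 3/5*14/27 + 1/10*13/27 = 97/270
P(B|+,+) = (14/45)/(97/270) = 84/97

84/97


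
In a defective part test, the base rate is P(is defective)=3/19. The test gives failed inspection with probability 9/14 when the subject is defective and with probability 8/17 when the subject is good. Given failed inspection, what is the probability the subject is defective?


P(A) = P(A|B)P(B) + P(A|B')P(B') = 9/14*3/19 + 8/17*16/19 = 2251/4522
P(B|A) = P(A|B)P(B)/P(A) = (27/266)/(2251/4522) = 459/2251

459/2251


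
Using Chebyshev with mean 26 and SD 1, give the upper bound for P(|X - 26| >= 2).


k = 2/1 = 2
Chebyshev: P(|X-mu| >= k*sigma) <= 1/k^2 = 1/2^2 = 1/4

1/4


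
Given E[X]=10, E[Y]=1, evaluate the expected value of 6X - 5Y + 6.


E[6X - 5Y + 6] = 6*E[X] - 5*E[Y] + 6
= (6)*(10) + (-5)*(1) + (6)
= 60 - 5 + 6 = 61

61


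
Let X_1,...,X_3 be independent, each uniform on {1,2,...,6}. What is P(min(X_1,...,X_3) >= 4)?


P(min >= 4) = P(all X_i >= 4) = (P(X_1 >= 4))^3
= (3/6)^3 = (1/2)^3 = 1/8

1/8


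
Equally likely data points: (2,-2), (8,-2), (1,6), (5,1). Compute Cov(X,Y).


E[X]=4, E[Y]=3/4, E[XY]=-9/4
Cov(X,Y) = E[XY] - E[X]E[Y] = -9/4 - 4*3/4 = -21/4

-21/4


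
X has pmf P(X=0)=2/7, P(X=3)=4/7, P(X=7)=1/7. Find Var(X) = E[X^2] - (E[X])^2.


E[X] = 19/7, E[X^2] = 85/7
Var(X) = E[X^2] - (E[X])^2 = 85/7 - (19/7)^2 = 234/49

234/49


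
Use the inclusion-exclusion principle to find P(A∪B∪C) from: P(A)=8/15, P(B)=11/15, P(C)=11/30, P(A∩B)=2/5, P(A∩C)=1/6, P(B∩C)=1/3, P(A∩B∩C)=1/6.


P(A∪B∪C) = P(A)+P(B)+P(C) - P(AB)-P(AC)-P(BC) + P(ABC)
= 8/15+11/15+11/30 - 2/5-1/6-1/3 + 1/6
= 9/10

9/10


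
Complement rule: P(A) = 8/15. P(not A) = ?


P(A') = 1 - P(A) = 1 - 8/15 = 7/15

7/15


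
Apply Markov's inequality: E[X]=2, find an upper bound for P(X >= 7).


Markov: P(X >= a) <= E[X]/a
P(X >= 7) <= 2/7

2/7


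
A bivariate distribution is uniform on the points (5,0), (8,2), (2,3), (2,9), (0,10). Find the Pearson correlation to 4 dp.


Cov(X,Y) = -8.3200, Var(X) = 7.8400, Var(Y) = 15.7600
rho = Cov/(sqrt(VarX)*sqrt(VarY)) = -0.7485

-0.7485


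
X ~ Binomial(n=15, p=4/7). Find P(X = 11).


P(X=11) = C(15,11) * p^11 * (1-p)^4
= 1365 * 4194304/1977326743 * 81/2401
= 66249031680/678223072849

66249031680/678223072849


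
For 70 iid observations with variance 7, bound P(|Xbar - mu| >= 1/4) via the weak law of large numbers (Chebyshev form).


Var(Xbar) = Var(X)/n = 7/70
Chebyshev: P(|Xbar-mu| >= 1/4) <= Var(Xbar)/(1/4)^2 = (1/10)/(1/16) = 8/5
Bound exceeds 1, so trivial bound: 1

1


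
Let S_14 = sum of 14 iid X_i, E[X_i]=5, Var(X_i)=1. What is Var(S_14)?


By independence, Var(S_n) = n*Var(X_1) = 14*1 = 14

14


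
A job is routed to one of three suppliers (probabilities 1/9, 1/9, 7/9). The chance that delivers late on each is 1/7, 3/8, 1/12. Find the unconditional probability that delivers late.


P(A) = P(A|B1)P(B1) + P(A|B2)P(B2) + P(A|B3)P(B3)
= 1/7*1/9 + 3/8*1/9 + 1/12*7/9
= 1/63 + 1/24 + 7/108 = 185/1512

185/1512


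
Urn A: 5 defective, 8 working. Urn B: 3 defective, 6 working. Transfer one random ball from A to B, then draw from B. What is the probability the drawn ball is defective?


P(transfer defective) = 5/13; P(transfer working) = 8/13
If defective transferred: Urn II has 4 defective of 10, so P(defective|defective moved) = 2/5
If working transferred: Urn II has 3 defective of 10, so P(defective|working moved) = 3/10
By total probability: P(defective) = 5/13*2/5 + 8/13*3/10 = 22/65

22/65


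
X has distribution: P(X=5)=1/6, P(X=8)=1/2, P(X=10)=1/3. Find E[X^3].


E[X^3] = sum(g(x)*P(x))
= 125*1/6 + 512*1/2 + 1000*1/3
= 3661/6

3661/6


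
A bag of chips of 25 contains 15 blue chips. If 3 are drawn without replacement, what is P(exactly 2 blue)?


P(X=2) = C(15,2)*C(10,1) / C(25,3)
= 105*10 / 2300
= 1050/2300 = 21/46

21/46


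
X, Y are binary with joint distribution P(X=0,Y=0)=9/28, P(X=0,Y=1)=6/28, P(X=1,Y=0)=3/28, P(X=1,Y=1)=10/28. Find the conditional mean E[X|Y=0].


P(Y=0) = 12/28
E[X|Y=0] = (0*9 + 1*3)/12 = 3/12 = 1/4

1/4


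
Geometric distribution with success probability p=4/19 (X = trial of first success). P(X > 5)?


P(X > 5) = P(first 5 trials all fail) = (1-p)^5 = (15/19)^5 = 759375/2476099

759375/2476099


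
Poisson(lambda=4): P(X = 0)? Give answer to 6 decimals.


P(X=0) = e^(-4) * 4^0 / 0!
≈ 0.01831563889 * 1 / 1
≈ 0.018316

0.018316


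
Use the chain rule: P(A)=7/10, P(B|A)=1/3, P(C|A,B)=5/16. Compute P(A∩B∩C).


P(A∩B∩C) = P(A) * P(B|A) * P(C|A∩B)
= 7/10 * 1/3 * 5/16
= 7/30 * 5/16 = 7/96

7/96


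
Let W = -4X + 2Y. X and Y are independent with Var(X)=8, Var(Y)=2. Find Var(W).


Independence => Cov(X,Y)=0
Var(-4X + 2Y) = (-4)^2*Var(X) + 2^2*Var(Y)
= 16*8 + 4*2 = 136

136


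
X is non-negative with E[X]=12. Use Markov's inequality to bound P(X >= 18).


Markov: P(X >= a) <= E[X]/a
P(X >= 18) <= 12/18 = 2/3

2/3


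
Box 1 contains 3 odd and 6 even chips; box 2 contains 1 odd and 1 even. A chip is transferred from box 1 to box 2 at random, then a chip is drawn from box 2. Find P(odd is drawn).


P(transfer odd) = 3/9 = 1/3; P(transfer even) = 2/3
If odd transferred: Urn II has 2 odd of 3, so P(odd|odd moved) = 2/3
If even transferred: Urn II has 1 odd of 3, so P(odd|even moved) = 1/3
By total probability: P(odd) = 1/3*2/3 + 2/3*1/3 = 4/9

4/9


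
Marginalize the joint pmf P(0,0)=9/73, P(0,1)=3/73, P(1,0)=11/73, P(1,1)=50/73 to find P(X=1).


P(X=1) = P(1,0)+P(1,1) = 11/73 + 50/73 = 61/73

61/73


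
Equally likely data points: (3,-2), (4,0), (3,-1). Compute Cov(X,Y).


E[X]=10/3, E[Y]=-1, E[XY]=-3
Cov(X,Y) = E[XY] - E[X]E[Y] = -3 - 10/3*-1 = 1/3

1/3


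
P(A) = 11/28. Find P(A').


P(A') = 1 - P(A) = 1 - 11/28 = 17/28

17/28


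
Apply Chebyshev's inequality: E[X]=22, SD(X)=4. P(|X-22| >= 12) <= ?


k = 12/4 = 3
Chebyshev: P(|X-mu| >= k*sigma) <= 1/k^2 = 1/3^2 = 1/9

1/9


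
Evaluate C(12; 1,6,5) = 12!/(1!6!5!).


12! = 479001600
Denominator: 1!=1 * 6!=720 * 5!=120
Coefficient = 479001600 / 86400 = 5544

5544


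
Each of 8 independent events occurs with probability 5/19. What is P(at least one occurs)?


P(at least one) = 1 - P(none)
P(none) = (1 - 5/19)^8 = (14/19)^8 = 1475789056/16983563041
P(at least one) = 1 - 1475789056/16983563041 = 15507773985/16983563041

15507773985/16983563041


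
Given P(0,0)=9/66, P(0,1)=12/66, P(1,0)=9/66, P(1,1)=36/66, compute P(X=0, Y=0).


Read from table: P(X=0, Y=0) = 9/66 = 3/22

3/22


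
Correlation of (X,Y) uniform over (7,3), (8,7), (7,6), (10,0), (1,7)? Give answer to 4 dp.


Cov(X,Y) = -5.1600, Var(X) = 9.0400, Var(Y) = 7.4400
rho = Cov/(sqrt(VarX)*sqrt(VarY)) = -0.6292

-0.6292


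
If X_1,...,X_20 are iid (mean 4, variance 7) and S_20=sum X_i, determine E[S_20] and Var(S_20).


E[S_n] = n*mu = 20*4 = 80
Var(S_n) = n*sigma^2 = 20*7 = 140

E[S_20]=80, Var(S_20)=140


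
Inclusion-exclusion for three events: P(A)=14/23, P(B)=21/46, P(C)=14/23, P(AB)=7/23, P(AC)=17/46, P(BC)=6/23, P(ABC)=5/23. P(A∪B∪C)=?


P(A∪B∪C) = P(A)+P(B)+P(C) - P(AB)-P(AC)-P(BC) + P(ABC)
= 14/23+21/46+14/23 - 7/23-17/46-6/23 + 5/23
= 22/23

22/23


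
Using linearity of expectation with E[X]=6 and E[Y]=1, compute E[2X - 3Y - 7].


E[2X - 3Y - 7] = 2*E[X] - 3*E[Y] - 7
= (2)*(6) + (-3)*(1) + (-7)
= 12 - 3 - 7 = 2

2


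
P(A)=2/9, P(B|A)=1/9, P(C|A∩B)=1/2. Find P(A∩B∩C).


P(A∩B∩C) = P(A) * P(B|A) * P(C|A∩B)
= 2/9 * 1/9 * 1/2
= 2/81 * 1/2 = 1/81

1/81


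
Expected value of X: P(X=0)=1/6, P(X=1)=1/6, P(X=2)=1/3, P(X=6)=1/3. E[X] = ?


E[X] = sum(x * P(x))
= 0*1/6 + 1*1/6 + 2*1/3 + 6*1/3
= 17/6

17/6


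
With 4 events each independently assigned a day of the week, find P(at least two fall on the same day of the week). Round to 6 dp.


P(all different) = prod((7-i)/7 for i=0..3) = 0.349854
P(at least one match) = 1 - 0.349854 = 0.650146

0.650146


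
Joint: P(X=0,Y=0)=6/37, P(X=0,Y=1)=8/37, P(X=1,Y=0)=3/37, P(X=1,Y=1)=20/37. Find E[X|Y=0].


P(Y=0) = 9/37
E[X|Y=0] = (0*6 + 1*3)/9 = 3/9 = 1/3

1/3


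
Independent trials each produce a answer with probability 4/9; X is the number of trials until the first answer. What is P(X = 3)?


P(X=3) = (1-p)^2 * p = (5/9)^2 * 4/9
= 25/81 * 4/9 = 100/729

100/729


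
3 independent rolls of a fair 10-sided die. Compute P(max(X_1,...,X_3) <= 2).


P(max <= 2) = P(all X_i <= 2) = (P(X_1 <= 2))^3
= (2/10)^3 = (1/5)^3 = 1/125

1/125


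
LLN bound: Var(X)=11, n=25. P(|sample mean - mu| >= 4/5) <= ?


Var(Xbar) = Var(X)/n = 11/25
Chebyshev: P(|Xbar-mu| >= 4/5) <= Var(Xbar)/(4/5)^2 = (11/25)/(16/25) = 11/16

11/16


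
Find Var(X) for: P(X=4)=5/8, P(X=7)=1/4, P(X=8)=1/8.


E[X] = 21/4, E[X^2] = 121/4
Var(X) = E[X^2] - (E[X])^2 = 121/4 - (21/4)^2 = 43/16

43/16


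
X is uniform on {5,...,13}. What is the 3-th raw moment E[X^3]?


E[X^3] = (1/9) * sum(x^3 for x=5..13)
= 8181/9 = 909

909


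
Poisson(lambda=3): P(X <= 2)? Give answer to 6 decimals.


P(X<=2) = e^(-3)*3^0/0! + e^(-3)*3^1/1! + e^(-3)*3^2/2!
≈ 0.0497870684 + 0.1493612051 + 0.2240418077
= 0.4231900812
≈ 0.423190

0.423190


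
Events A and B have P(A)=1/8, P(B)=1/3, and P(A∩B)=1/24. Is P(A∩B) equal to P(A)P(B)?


P(A)*P(B) = 1/8*1/3 = 1/24
P(A∩B) = 1/24, which equals P(A)P(B), so independent

Yes, A and B are independent


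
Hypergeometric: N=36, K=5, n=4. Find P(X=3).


P(X=3) = C(5,3)*C(31,1) / C(36,4)
= 10*31 / 58905
= 310/58905 = 62/11781

62/11781


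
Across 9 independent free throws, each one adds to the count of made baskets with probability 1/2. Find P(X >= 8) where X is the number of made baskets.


P(X>=8) = P(X=8) + P(X=9)
= 9/512 + 1/512
= 5/256

5/256


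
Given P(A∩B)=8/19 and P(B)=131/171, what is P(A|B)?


P(A|B) = P(A∩B)/P(B) = (72/171)/(131/171) = 72/131

72/131


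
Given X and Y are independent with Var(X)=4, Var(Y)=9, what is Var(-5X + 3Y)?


Independence => Cov(X,Y)=0
Var(-5X + 3Y) = (-5)^2*Var(X) + 3^2*Var(Y)
= 25*4 + 9*9 = 181

181


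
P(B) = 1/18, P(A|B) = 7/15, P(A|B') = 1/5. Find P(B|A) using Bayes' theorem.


P(A) = P(A|B)P(B) + P(A|B')P(B') = 7/15*1/18 + 1/5*17/18 = 29/135
P(B|A) = P(A|B)P(B)/P(A) = (7/270)/(29/135) = 7/58

7/58


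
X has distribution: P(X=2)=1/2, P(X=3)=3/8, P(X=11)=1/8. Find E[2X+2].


E[2X+2] = sum(g(x)*P(x))
= 6*1/2 + 8*3/8 + 24*1/8
= 9

9


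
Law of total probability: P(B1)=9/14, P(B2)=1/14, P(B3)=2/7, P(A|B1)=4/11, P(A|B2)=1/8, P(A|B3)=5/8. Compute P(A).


P(A) = P(A|B1)P(B1) + P(A|B2)P(B2) + P(A|B3)P(B3)
= 4/11*9/14 + 1/8*1/14 + 5/8*2/7
= 18/77 + 1/112 + 5/28 = 519/1232

519/1232


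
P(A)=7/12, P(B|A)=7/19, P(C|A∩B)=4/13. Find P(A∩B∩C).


P(A∩B∩C) = P(A) * P(B|A) * P(C|A∩B)
= 7/12 * 7/19 * 4/13
= 49/228 * 4/13 = 49/741

49/741


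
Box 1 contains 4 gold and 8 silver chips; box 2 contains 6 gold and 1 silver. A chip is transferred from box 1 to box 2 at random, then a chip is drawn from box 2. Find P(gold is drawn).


P(transfer gold) = 4/12 = 1/3; P(transfer silver) = 2/3
If gold transferred: Urn II has 7 gold of 8, so P(gold|gold moved) = 7/8
If silver transferred: Urn II has 6 gold of 8, so P(gold|silver moved) = 3/4
By total probability: P(gold) = 1/3*7/8 + 2/3*3/4 = 19/24

19/24


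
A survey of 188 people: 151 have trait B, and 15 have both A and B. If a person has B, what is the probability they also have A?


P(A|B) = P(A∩B)/P(B) = (15/188)/(151/188) = 15/151

15/151


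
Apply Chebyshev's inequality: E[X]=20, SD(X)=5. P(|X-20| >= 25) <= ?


k = 25/5 = 5
Chebyshev: P(|X-mu| >= k*sigma) <= 1/k^2 = 1/5^2 = 1/25

1/25


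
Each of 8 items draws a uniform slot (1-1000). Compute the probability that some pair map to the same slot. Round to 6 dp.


P(all different) = prod((1000-i)/1000 for i=0..7) = 0.972320
P(at least one match) = 1 - 0.972320 = 0.027680

0.027680


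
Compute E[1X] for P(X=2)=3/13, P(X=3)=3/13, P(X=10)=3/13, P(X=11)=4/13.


E[1X] = sum(g(x)*P(x))
= 2*3/13 + 3*3/13 + 10*3/13 + 11*4/13
= 89/13

89/13


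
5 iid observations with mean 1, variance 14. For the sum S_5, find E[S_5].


E[S_n] = n*E[X_1] = 5*1 = 5

5


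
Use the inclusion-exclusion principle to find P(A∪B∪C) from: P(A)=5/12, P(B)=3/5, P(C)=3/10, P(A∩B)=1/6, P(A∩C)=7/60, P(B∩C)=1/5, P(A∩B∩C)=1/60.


P(A∪B∪C) = P(A)+P(B)+P(C) - P(AB)-P(AC)-P(BC) + P(ABC)
= 5/12+3/5+3/10 - 1/6-7/60-1/5 + 1/60
= 17/20

17/20


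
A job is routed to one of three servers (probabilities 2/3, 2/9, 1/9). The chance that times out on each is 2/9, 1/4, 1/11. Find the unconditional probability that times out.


P(A) = P(A|B1)P(B1) + P(A|B2)P(B2) + P(A|B3)P(B3)
= 2/9*2/3 + 1/4*2/9 + 1/11*1/9
= 4/27 + 1/18 + 1/99 = 127/594

127/594


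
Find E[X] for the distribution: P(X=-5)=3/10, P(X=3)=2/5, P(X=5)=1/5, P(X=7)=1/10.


E[X] = sum(x * P(x))
= -5*3/10 + 3*2/5 + 5*1/5 + 7*1/10
= 7/5

7/5


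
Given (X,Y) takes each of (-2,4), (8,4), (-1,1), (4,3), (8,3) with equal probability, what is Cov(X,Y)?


E[X]=17/5, E[Y]=3, E[XY]=59/5
Cov(X,Y) = E[XY] - E[X]E[Y] = 59/5 - 17/5*3 = 8/5

8/5


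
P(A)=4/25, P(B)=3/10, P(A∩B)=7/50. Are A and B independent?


P(A)*P(B) = 4/25*3/10 = 6/125
P(A∩B) = 7/50 != 6/125, so not independent

No, A and B are not independent


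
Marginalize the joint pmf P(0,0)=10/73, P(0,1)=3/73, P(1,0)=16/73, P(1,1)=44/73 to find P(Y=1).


P(Y=1) = P(0,1)+P(1,1) = 3/73 + 44/73 = 47/73

47/73


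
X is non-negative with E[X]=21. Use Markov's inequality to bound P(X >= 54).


Markov: P(X >= a) <= E[X]/a
P(X >= 54) <= 21/54 = 7/18

7/18


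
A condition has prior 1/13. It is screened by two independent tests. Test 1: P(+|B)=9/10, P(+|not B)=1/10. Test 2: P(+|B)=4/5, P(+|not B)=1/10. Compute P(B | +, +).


After test 1: P(+) = 9/10*1/13 + 1/10*12/13 = 21/130
P(B|+) = (9/130)/(21/130) = 3/7
After test 2 (use post1 as new prior): P(+) = 4/5*3/7 + 1/10*4/7 = 2/5
P(B|+,+) = (12/35)/(2/5) = 6/7

6/7


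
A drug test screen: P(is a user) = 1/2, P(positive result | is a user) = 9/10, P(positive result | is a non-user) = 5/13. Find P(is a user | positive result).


P(A) = P(A|B)P(B) + P(A|B')P(B') = 9/10*1/2 + 5/13*1/2 = 167/260
P(B|A) = P(A|B)P(B)/P(A) = (9/20)/(167/260) = 117/167

117/167


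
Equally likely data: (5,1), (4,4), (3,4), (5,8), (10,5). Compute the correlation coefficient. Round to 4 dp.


Cov(X,Y) = 0.8400, Var(X) = 5.8400, Var(Y) = 5.0400
rho = Cov/(sqrt(VarX)*sqrt(VarY)) = 0.1548

0.1548


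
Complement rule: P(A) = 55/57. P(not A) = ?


P(A') = 1 - P(A) = 1 - 55/57 = 2/57

2/57


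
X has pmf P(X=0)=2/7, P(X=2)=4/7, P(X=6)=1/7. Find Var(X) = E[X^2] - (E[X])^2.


E[X] = 2, E[X^2] = 52/7
Var(X) = E[X^2] - (E[X])^2 = 52/7 - (2)^2 = 24/7

24/7


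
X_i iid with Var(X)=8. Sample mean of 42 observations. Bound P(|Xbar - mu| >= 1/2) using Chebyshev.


Var(Xbar) = Var(X)/n = 8/42
Chebyshev: P(|Xbar-mu| >= 1/2) <= Var(Xbar)/(1/2)^2 = (4/21)/(1/4) = 16/21

16/21


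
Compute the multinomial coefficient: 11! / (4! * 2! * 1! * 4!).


11! = 39916800
Denominator: 4!=24 * 2!=2 * 1!=1 * 4!=24
Coefficient = 39916800 / 1152 = 34650

34650


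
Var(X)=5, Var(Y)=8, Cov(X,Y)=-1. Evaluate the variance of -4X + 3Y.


Var(-4X + 3Y) = (-4)^2*Var(X) + 3^2*Var(Y) + 2*(-4)*3*Cov(X,Y)
= 16*5 + 9*8 - 24*(-1)
= 80 + 72 + 24 = 176

176


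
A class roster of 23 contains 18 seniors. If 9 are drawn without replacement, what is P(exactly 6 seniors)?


P(X=6) = C(18,6)*C(5,3) / C(23,9)
= 18564*10 / 817190
= 185640/817190 = 1092/4807

1092/4807


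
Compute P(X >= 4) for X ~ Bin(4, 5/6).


P(X>=4) = P(X=4)
= 625/1296
= 625/1296

625/1296


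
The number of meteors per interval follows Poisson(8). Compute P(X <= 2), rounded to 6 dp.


P(X<=2) = e^(-8)*8^0/0! + e^(-8)*8^1/1! + e^(-8)*8^2/2!
≈ 0.0003354626 + 0.0026837010 + 0.0107348041
= 0.0137539677
≈ 0.013754

0.013754


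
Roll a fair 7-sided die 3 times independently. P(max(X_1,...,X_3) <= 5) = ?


P(max <= 5) = P(all X_i <= 5) = (P(X_1 <= 5))^3
= (5/7)^3 = 125/343

125/343


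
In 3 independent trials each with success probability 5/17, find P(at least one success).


P(at least one) = 1 - P(none)
P(none) = (1 - 5/17)^3 = (12/17)^3 = 1728/4913
P(at least one) = 1 - 1728/4913 = 3185/4913

3185/4913


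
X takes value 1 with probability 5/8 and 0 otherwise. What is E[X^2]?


For Bernoulli: X in {0,1}
E[X^2] = 0^2*(1-5/8) + 1^2*5/8 = 5/8

5/8


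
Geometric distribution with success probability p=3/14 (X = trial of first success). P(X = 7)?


P(X=7) = (1-p)^6 * p = (11/14)^6 * 3/14
= 1771561/7529536 * 3/14 = 5314683/105413504

5314683/105413504


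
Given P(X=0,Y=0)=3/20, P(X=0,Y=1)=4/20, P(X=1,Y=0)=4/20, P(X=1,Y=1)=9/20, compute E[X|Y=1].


P(Y=1) = 13/20
E[X|Y=1] = (0*4 + 1*9)/13 = 9/13

9/13


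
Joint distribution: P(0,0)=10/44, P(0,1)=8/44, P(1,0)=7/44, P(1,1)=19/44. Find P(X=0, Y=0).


Read from table: P(X=0, Y=0) = 10/44 = 5/22

5/22


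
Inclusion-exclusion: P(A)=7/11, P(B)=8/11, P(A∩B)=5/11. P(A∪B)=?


P(A∪B) = P(A) + P(B) - P(A∩B)
= 7/11 + 8/11 - 5/11 = 10/11

10/11


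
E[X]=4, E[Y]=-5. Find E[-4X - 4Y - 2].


E[-4X - 4Y - 2] = -4*E[X] - 4*E[Y] - 2
= (-4)*(4) + (-4)*(-5) + (-2)
= -16 + 20 - 2 = 2

2


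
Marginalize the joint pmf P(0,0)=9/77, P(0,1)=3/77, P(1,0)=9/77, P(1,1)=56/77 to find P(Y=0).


P(Y=0) = P(0,0)+P(1,0) = 9/77 + 9/77 = 18/77

18/77


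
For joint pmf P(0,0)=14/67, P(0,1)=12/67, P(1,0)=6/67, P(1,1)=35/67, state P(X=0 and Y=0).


Read from table: P(X=0, Y=0) = 14/67

14/67


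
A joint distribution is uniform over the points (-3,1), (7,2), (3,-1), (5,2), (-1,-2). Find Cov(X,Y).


E[X]=11/5, E[Y]=2/5, E[XY]=4
Cov(X,Y) = E[XY] - E[X]E[Y] = 4 - 11/5*2/5 = 78/25

78/25


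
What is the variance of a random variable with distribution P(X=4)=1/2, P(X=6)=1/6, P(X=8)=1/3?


E[X] = 17/3, E[X^2] = 106/3
Var(X) = E[X^2] - (E[X])^2 = 106/3 - (17/3)^2 = 29/9

29/9


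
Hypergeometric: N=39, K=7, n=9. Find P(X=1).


P(X=1) = C(7,1)*C(32,8) / C(39,9)
= 7*10518300 / 211915132
= 73628100/211915132 = 45675/131461

45675/131461


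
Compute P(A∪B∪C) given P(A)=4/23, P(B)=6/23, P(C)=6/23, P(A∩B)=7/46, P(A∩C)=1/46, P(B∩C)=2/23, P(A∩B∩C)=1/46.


P(A∪B∪C) = P(A)+P(B)+P(C) - P(AB)-P(AC)-P(BC) + P(ABC)
= 4/23+6/23+6/23 - 7/46-1/46-2/23 + 1/46
= 21/46

21/46


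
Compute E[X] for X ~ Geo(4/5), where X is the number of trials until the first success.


For geometric (trials until first success), E[X] = 1/p = 1/(4/5) = 5/4

5/4


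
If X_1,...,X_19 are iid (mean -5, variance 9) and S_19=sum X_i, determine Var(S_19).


By independence, Var(S_n) = n*Var(X_1) = 19*9 = 171

171


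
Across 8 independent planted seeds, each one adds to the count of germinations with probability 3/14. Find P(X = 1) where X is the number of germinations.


P(X=1) = C(8,1) * p^1 * (1-p)^7
= 8 * 3/14 * 19487171/105413504
= 58461513/184473632

58461513/184473632


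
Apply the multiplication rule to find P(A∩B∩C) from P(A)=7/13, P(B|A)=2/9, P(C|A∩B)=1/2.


P(A∩B∩C) = P(A) * P(B|A) * P(C|A∩B)
= 7/13 * 2/9 * 1/2
= 14/117 * 1/2 = 7/117

7/117


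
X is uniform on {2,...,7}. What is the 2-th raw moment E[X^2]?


E[X^2] = (1/6) * sum(x^2 for x=2..7)
= 139/6

139/6


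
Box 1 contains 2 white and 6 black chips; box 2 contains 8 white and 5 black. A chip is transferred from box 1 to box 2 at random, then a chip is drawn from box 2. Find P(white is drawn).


P(transfer white) = 2/8 = 1/4; P(transfer black) = 3/4
If white transferred: Urn II has 9 white of 14, so P(white|white moved) = 9/14
If black transferred: Urn II has 8 white of 14, so P(white|black moved) = 4/7
By total probability: P(white) = 1/4*9/14 + 3/4*4/7 = 33/56

33/56


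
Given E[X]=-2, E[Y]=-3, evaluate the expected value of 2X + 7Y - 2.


E[2X + 7Y - 2] = 2*E[X] + 7*E[Y] - 2
= (2)*(-2) + (7)*(-3) + (-2)
= -4 - 21 - 2 = -27

-27


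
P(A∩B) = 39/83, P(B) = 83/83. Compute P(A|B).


P(A|B) = P(A∩B)/P(B) = (39/83)/(83/83) = 39/83

39/83


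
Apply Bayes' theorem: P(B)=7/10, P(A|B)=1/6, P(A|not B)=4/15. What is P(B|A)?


P(A) = P(A|B)P(B) + P(A|B')P(B') = 1/6*7/10 + 4/15*3/10 = 59/300
P(B|A) = P(A|B)P(B)/P(A) = (7/60)/(59/300) = 35/59

35/59


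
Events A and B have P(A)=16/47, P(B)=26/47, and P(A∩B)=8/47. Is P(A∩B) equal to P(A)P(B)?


P(A)*P(B) = 16/47*26/47 = 416/2209
P(A∩B) = 8/47 != 416/2209, so not independent

No, A and B are not independent


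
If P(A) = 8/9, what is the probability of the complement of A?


P(A') = 1 - P(A) = 1 - 8/9 = 1/9

1/9


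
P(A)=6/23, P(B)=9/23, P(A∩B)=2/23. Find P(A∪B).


P(A∪B) = P(A) + P(B) - P(A∩B)
= 6/23 + 9/23 - 2/23 = 13/23

13/23


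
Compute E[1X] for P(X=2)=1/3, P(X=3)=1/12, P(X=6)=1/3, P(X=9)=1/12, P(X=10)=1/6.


E[1X] = sum(g(x)*P(x))
= 2*1/3 + 3*1/12 + 6*1/3 + 9*1/12 + 10*1/6
= 16/3

16/3


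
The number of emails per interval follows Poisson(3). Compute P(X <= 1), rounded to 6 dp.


P(X<=1) = e^(-3)*3^0/0! + e^(-3)*3^1/1!
≈ 0.0497870684 + 0.1493612051
= 0.1991482735
≈ 0.199148

0.199148


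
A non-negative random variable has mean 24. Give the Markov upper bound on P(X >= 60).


Markov: P(X >= a) <= E[X]/a
P(X >= 60) <= 24/60 = 2/5

2/5


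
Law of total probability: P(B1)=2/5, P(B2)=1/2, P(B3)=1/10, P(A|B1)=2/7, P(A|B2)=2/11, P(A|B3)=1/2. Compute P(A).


P(A) = P(A|B1)P(B1) + P(A|B2)P(B2) + P(A|B3)P(B3)
= 2/7*2/5 + 2/11*1/2 + 1/2*1/10
= 4/35 + 1/11 + 1/20 = 393/1540

393/1540


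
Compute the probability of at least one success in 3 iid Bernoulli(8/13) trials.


P(at least one) = 1 - P(none)
P(none) = (1 - 8/13)^3 = (5/13)^3 = 125/2197
P(at least one) = 1 - 125/2197 = 2072/2197

2072/2197


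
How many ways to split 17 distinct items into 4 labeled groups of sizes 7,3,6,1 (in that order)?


17! = 355687428096000
Denominator: 7!=5040 * 3!=6 * 6!=720 * 1!=1
Coefficient = 355687428096000 / 21772800 = 16336320

16336320


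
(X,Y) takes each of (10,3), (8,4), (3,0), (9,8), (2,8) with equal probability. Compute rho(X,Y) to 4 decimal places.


Cov(X,Y) = 0.5600, Var(X) = 10.6400, Var(Y) = 9.4400
rho = Cov/(sqrt(VarX)*sqrt(VarY)) = 0.0559

0.0559


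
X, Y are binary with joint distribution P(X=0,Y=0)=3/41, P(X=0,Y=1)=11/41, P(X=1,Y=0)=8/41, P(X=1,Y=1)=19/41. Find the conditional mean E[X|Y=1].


P(Y=1) = 30/41
E[X|Y=1] = (0*11 + 1*19)/30 = 19/30

19/30


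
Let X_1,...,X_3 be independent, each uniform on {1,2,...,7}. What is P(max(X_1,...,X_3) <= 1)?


P(max <= 1) = P(all X_i <= 1) = (P(X_1 <= 1))^3
= (1/7)^3 = 1/343

1/343


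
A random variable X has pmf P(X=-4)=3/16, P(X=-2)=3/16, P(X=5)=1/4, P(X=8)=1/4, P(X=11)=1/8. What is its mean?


E[X] = sum(x * P(x))
= -4*3/16 - 2*3/16 + 5*1/4 + 8*1/4 + 11*1/8
= 7/2

7/2


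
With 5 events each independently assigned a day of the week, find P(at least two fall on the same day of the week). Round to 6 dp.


P(all different) = prod((7-i)/7 for i=0..4) = 0.149938
P(at least one match) = 1 - 0.149938 = 0.850062

0.850062


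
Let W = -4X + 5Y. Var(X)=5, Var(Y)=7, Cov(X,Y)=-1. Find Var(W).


Var(-4X + 5Y) = (-4)^2*Var(X) + 5^2*Var(Y) + 2*(-4)*5*Cov(X,Y)
= 16*5 + 25*7 - 40*(-1)
= 80 + 175 + 40 = 295

295


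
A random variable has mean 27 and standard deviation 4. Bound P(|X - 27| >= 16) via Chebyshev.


k = 16/4 = 4
Chebyshev: P(|X-mu| >= k*sigma) <= 1/k^2 = 1/4^2 = 1/16

1/16


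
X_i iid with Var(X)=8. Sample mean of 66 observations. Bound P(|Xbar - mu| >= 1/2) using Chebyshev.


Var(Xbar) = Var(X)/n = 8/66
Chebyshev: P(|Xbar-mu| >= 1/2) <= Var(Xbar)/(1/2)^2 = (4/33)/(1/4) = 16/33

16/33


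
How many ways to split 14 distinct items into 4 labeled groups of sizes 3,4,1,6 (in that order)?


14! = 87178291200
Denominator: 3!=6 * 4!=24 * 1!=1 * 6!=720
Coefficient = 87178291200 / 103680 = 840840

840840


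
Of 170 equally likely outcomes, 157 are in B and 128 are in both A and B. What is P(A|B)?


P(A|B) = P(A∩B)/P(B) = (128/170)/(157/170) = 128/157

128/157


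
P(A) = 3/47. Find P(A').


P(A') = 1 - P(A) = 1 - 3/47 = 44/47

44/47


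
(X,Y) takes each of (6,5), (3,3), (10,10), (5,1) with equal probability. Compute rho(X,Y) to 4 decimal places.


Cov(X,Y) = 7.5000, Var(X) = 6.5000, Var(Y) = 11.1875
rho = Cov/(sqrt(VarX)*sqrt(VarY)) = 0.8795

0.8795


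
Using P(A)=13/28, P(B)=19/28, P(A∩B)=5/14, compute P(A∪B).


P(A∪B) = P(A) + P(B) - P(A∩B)
= 13/28 + 19/28 - 5/14 = 11/14

11/14


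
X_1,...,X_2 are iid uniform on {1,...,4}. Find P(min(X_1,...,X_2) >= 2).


P(min >= 2) = P(all X_i >= 2) = (P(X_1 >= 2))^2
= (3/4)^2 = 9/16

9/16


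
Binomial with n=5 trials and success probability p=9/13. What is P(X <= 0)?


P(X<=0) = P(X=0)
= 1024/371293
= 1024/371293

1024/371293


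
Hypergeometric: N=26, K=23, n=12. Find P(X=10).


P(X=10) = C(23,10)*C(3,2) / C(26,12)
= 1144066*3 / 9657700
= 3432198/9657700 = 231/650

231/650


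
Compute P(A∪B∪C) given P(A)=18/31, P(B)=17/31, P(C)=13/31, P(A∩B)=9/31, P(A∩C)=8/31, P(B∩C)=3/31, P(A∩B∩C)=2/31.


P(A∪B∪C) = P(A)+P(B)+P(C) - P(AB)-P(AC)-P(BC) + P(ABC)
= 18/31+17/31+13/31 - 9/31-8/31-3/31 + 2/31
= 30/31

30/31


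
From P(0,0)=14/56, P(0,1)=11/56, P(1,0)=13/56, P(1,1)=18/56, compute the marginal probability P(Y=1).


P(Y=1) = P(0,1)+P(1,1) = 11/56 + 18/56 = 29/56

29/56


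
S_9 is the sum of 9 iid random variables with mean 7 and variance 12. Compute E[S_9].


E[S_n] = n*E[X_1] = 9*7 = 63

63


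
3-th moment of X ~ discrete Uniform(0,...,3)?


E[X^3] = (1/4) * sum(x^3 for x=0..3)
= 36/4 = 9

9


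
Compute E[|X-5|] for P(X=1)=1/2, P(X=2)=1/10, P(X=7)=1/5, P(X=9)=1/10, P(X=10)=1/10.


E[|X-5|] = sum(g(x)*P(x))
= 4*1/2 + 3*1/10 + 2*1/5 + 4*1/10 + 5*1/10
= 18/5

18/5


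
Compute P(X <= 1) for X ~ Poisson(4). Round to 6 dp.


P(X<=1) = e^(-4)*4^0/0! + e^(-4)*4^1/1!
≈ 0.0183156389 + 0.0732625556
= 0.0915781945
≈ 0.091578

0.091578


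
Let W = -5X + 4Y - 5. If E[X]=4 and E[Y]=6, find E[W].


E[-5X + 4Y - 5] = -5*E[X] + 4*E[Y] - 5
= (-5)*(4) + (4)*(6) + (-5)
= -20 + 24 - 5 = -1

-1


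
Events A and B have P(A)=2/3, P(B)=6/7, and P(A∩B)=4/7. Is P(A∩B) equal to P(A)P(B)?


P(A)*P(B) = 2/3*6/7 = 4/7
P(A∩B) = 4/7, which equals P(A)P(B), so independent

Yes, A and B are independent


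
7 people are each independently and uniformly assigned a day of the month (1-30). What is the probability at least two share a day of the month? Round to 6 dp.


P(all different) = prod((30-i)/30 for i=0..6) = 0.469156
P(at least one match) = 1 - 0.469156 = 0.530844

0.530844


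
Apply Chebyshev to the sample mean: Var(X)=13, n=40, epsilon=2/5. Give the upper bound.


Var(Xbar) = Var(X)/n = 13/40
Chebyshev: P(|Xbar-mu| >= 2/5) <= Var(Xbar)/(2/5)^2 = (13/40)/(4/25) = 65/32
Bound exceeds 1, so trivial bound: 1

1


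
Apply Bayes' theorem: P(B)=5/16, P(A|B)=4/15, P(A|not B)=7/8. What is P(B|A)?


P(A) = P(A|B)P(B) + P(A|B')P(B') = 4/15*5/16 + 7/8*11/16 = 263/384
P(B|A) = P(A|B)P(B)/P(A) = (1/12)/(263/384) = 32/263

32/263


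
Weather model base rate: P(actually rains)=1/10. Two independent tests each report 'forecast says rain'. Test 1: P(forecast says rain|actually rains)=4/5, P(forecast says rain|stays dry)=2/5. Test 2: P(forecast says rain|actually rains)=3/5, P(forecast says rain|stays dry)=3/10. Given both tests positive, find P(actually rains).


After test 1: P(+) = 4/5*1/10 + 2/5*9/10 = 11/25
P(B|+) = (2/25)/(11/25) = 2/11
After test 2 (use post1 as new prior): P(+) = 3/5*2/11 + 3/10*9/11 = 39/110
P(B|+,+) = (6/55)/(39/110) = 4/13

4/13


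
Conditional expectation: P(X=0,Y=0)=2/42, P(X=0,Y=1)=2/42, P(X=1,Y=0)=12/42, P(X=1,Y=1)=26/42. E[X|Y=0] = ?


P(Y=0) = 14/42
E[X|Y=0] = (0*2 + 1*12)/14 = 12/14 = 6/7

6/7


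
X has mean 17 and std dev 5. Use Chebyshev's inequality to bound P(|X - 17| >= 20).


k = 20/5 = 4
Chebyshev: P(|X-mu| >= k*sigma) <= 1/k^2 = 1/4^2 = 1/16

1/16


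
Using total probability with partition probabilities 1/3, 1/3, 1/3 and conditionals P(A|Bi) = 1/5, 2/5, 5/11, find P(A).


P(A) = P(A|B1)P(B1) + P(A|B2)P(B2) + P(A|B3)P(B3)
= 1/5*1/3 + 2/5*1/3 + 5/11*1/3
= 1/15 + 2/15 + 5/33 = 58/165

58/165


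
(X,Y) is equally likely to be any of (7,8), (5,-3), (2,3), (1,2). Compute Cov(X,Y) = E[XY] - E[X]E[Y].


E[X]=15/4, E[Y]=5/2, E[XY]=49/4
Cov(X,Y) = E[XY] - E[X]E[Y] = 49/4 - 15/4*5/2 = 23/8

23/8


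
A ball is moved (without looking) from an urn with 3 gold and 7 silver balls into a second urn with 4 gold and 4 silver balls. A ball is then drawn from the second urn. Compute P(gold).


P(transfer gold) = 3/10; P(transfer silver) = 7/10
If gold transferred: Urn II has 5 gold of 9, so P(gold|gold moved) = 5/9
If silver transferred: Urn II has 4 gold of 9, so P(gold|silver moved) = 4/9
By total probability: P(gold) = 3/10*5/9 + 7/10*4/9 = 43/90

43/90


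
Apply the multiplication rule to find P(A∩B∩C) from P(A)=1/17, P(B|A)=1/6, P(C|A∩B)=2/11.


P(A∩B∩C) = P(A) * P(B|A) * P(C|A∩B)
= 1/17 * 1/6 * 2/11
= 1/102 * 2/11 = 1/561

1/561


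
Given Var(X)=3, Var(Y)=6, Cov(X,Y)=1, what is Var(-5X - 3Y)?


Var(-5X - 3Y) = (-5)^2*Var(X) + (-3)^2*Var(Y) + 2*(-5)*(-3)*Cov(X,Y)
= 25*3 + 9*6 + 30*1
= 75 + 54 + 30 = 159

159


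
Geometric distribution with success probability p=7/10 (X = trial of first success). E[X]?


For geometric (trials until first success), E[X] = 1/p = 1/(7/10) = 10/7

10/7


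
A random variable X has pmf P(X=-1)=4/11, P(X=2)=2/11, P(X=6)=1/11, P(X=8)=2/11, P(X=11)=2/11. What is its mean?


E[X] = sum(x * P(x))
= -1*4/11 + 2*2/11 + 6*1/11 + 8*2/11 + 11*2/11
= 4

4


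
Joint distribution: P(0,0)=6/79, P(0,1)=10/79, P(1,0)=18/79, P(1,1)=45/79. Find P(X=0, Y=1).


Read from table: P(X=0, Y=1) = 10/79

10/79


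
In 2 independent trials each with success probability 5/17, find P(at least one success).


P(at least one) = 1 - P(none)
P(none) = (1 - 5/17)^2 = (12/17)^2 = 144/289
P(at least one) = 1 - 144/289 = 145/289

145/289


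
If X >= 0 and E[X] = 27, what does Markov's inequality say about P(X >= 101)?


Markov: P(X >= a) <= E[X]/a
P(X >= 101) <= 27/101

27/101


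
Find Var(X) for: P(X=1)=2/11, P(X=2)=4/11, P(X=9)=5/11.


E[X] = 5, E[X^2] = 423/11
Var(X) = E[X^2] - (E[X])^2 = 423/11 - (5)^2 = 148/11

148/11


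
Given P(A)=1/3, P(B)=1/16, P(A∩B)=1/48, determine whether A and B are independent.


P(A)*P(B) = 1/3*1/16 = 1/48
P(A∩B) = 1/48, which equals P(A)P(B), so independent

Yes, A and B are independent


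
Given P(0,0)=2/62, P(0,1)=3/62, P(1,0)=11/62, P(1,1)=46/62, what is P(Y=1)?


P(Y=1) = P(0,1)+P(1,1) = 3/62 + 46/62 = 49/62

49/62


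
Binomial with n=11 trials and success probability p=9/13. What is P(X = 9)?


P(X=9) = C(11,9) * p^9 * (1-p)^2
= 55 * 387420489/10604499373 * 16/169
= 340930030320/1792160394037

340930030320/1792160394037


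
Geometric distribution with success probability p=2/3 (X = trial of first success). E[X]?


For geometric (trials until first success), E[X] = 1/p = 1/(2/3) = 3/2

3/2


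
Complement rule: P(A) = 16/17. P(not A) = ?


P(A') = 1 - P(A) = 1 - 16/17 = 1/17

1/17


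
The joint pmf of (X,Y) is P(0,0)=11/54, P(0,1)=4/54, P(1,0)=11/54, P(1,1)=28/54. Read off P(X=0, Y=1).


Read from table: P(X=0, Y=1) = 4/54 = 2/27

2/27


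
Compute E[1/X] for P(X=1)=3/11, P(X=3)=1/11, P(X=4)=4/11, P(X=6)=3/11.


E[1/X] = sum(g(x)*P(x))
= 1*3/11 + 1/3*1/11 + 1/4*4/11 + 1/6*3/11
= 29/66

29/66


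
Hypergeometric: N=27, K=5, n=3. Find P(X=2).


P(X=2) = C(5,2)*C(22,1) / C(27,3)
= 10*22 / 2925
= 220/2925 = 44/585

44/585


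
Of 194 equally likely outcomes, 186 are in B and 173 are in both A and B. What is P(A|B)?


P(A|B) = P(A∩B)/P(B) = (173/194)/(186/194) = 173/186

173/186


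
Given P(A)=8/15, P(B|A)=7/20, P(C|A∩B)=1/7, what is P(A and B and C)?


P(A∩B∩C) = P(A) * P(B|A) * P(C|A∩B)
= 8/15 * 7/20 * 1/7
= 14/75 * 1/7 = 2/75

2/75


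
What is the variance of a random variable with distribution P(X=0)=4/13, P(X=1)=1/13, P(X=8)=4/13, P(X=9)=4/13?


E[X] = 69/13, E[X^2] = 581/13
Var(X) = E[X^2] - (E[X])^2 = 581/13 - (69/13)^2 = 2792/169

2792/169


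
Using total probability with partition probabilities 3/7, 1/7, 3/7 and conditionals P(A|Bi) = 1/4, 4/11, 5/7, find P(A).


P(A) = P(A|B1)P(B1) + P(A|B2)P(B2) + P(A|B3)P(B3)
= 1/4*3/7 + 4/11*1/7 + 5/7*3/7
= 3/28 + 4/77 + 15/49 = 1003/2156

1003/2156


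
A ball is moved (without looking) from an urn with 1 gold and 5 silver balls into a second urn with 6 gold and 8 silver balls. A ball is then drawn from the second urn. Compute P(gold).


P(transfer gold) = 1/6; P(transfer silver) = 5/6
If gold transferred: Urn II has 7 gold of 15, so P(gold|gold moved) = 7/15
If silver transferred: Urn II has 6 gold of 15, so P(gold|silver moved) = 2/5
By total probability: P(gold) = 1/6*7/15 + 5/6*2/5 = 37/90

37/90
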